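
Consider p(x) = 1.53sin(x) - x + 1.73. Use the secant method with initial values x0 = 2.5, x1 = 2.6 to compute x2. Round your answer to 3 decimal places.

p(2.5) = 0.14566, p(2.6) = -0.08128
x2 = 2.60000 − (-0.08128)·(2.60000 − 2.50000) / (-0.08128 − 0.14566) = 2.60000 − (-0.00813)/(-0.22695) = 2.56418

2.564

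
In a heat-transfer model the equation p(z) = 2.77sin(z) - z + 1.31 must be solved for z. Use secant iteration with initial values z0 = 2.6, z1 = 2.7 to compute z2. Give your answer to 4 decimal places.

p(2.6) = 0.137939, p(2.7) = -0.206158
z2 = 2.700000 − (-0.206158)·(2.700000 − 2.600000) / (-0.206158 − 0.137939) = 2.700000 − (-0.020616)/(-0.344097) = 2.640087

2.6401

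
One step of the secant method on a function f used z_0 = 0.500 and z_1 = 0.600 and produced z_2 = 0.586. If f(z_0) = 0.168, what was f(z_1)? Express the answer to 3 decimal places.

The secant line through (0.500, 0.168) and (0.600, f(z_1)) crosses zero at z_2 = 0.586.
So (0.500, 0.168), (0.600, f(z_1)), (0.586, 0) are collinear:
f(z_1) = 0.168 · (0.600 − 0.586) / (0.500 − 0.586) = 0.168 · (0.01400)/(-0.08600) = -0.02735

-0.027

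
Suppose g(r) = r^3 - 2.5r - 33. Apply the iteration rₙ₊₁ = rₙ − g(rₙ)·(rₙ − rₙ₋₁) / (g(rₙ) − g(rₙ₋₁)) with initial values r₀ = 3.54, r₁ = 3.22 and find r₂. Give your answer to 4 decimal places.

3.4610

g(3.54) = 2.511864, g(3.22) = -7.663752
r₂ = 3.220000 − (-7.663752)·(3.220000 − 3.540000) / (-7.663752 − 2.511864) = 3.220000 − (2.452401)/(-10.175616) = 3.461008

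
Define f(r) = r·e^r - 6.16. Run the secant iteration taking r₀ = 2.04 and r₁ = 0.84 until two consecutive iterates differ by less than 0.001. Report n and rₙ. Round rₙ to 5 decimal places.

f(2.04) = 9.5288428, f(0.84) = -4.2142517
r₂ = 0.8400000 − (-4.2142517)·(-1.2000000)/(-13.7430945) = 1.2079740;  |Δ| = 0.3679740
f(1.2079740) = -2.1172763
r₃ = 1.2079740 − (-2.1172763)·(0.3679740)/(2.0969755) = 1.5795104;  |Δ| = 0.3715364
f(1.5795104) = 1.5047001
r₄ = 1.5795104 − 1.5047001·(0.3715364)/(3.6219764) = 1.4251608;  |Δ| = 0.1543497
f(1.4251608) = -0.2334314
r₅ = 1.4251608 − (-0.2334314)·(-0.1543497)/(-1.7381315) = 1.4458900;  |Δ| = 0.0207292
f(1.4458900) = -0.0212878
r₆ = 1.4458900 − (-0.0212878)·(0.0207292)/(0.2121436) = 1.4479701;  |Δ| = 0.0020801
f(1.4479701) = 0.0003443
r₇ = 1.4479701 − 0.0003443·(0.0020801)/(0.0216321) = 1.4479369;  |Δ| = 0.0000331
|r₇ − r₆| = 0.0000331 < 0.001

n = 7, rₙ = 1.44794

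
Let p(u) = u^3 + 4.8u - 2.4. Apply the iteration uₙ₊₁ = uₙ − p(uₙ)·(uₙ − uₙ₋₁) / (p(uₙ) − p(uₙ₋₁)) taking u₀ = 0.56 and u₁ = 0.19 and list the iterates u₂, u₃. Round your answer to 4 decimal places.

0.4718, 0.4777

p(0.56) = 0.463616, p(0.19) = -1.481141
u₂ = 0.190000 − (-1.481141)·(0.190000 − 0.560000) / (-1.481141 − 0.463616) = 0.190000 − (0.548022)/(-1.944757) = 0.471795
p(0.471795) = -0.030369
u₃ = 0.471795 − (-0.030369)·(0.471795 − 0.190000) / (-0.030369 − (-1.481141)) = 0.471795 − (-0.008558)/(1.450772) = 0.477693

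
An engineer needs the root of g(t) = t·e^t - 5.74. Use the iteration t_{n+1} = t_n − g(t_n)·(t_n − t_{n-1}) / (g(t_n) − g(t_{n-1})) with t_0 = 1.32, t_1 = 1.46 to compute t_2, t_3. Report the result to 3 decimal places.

1.403, 1.406

g(1.32) = -0.79868, g(1.46) = 0.54670
t_2 = 1.46000 − 0.54670·(1.46000 − 1.32000) / (0.54670 − (-0.79868)) = 1.46000 − (0.07654)/(1.34538) = 1.40311
g(1.40311) = -0.03238
t_3 = 1.40311 − (-0.03238)·(1.40311 − 1.46000) / (-0.03238 − 0.54670) = 1.40311 − (0.00184)/(-0.57908) = 1.40629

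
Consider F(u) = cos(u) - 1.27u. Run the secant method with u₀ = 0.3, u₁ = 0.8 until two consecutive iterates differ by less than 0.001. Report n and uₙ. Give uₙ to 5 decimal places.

F(0.3) = 0.5743365, F(0.8) = -0.3192933
u₂ = 0.8000000 − (-0.3192933)·(0.5000000)/(-0.8936298) = 0.6213504;  |Δ| = 0.1786496
F(0.6213504) = 0.0239782
u₃ = 0.6213504 − 0.0239782·(-0.1786496)/(0.3432715) = 0.6338294;  |Δ| = 0.0124790
F(0.6338294) = 0.0008022
u₄ = 0.6338294 − 0.0008022·(0.0124790)/(-0.0231759) = 0.6342613;  |Δ| = 0.0004320
|u₄ − u₃| = 0.0004320 < 0.001

n = 4, uₙ = 0.63426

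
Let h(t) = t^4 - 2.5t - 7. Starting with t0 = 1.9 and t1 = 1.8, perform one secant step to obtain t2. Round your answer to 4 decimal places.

h(1.9) = 1.282100, h(1.8) = -1.002400
t2 = 1.800000 − (-1.002400)·(1.800000 − 1.900000) / (-1.002400 − 1.282100) = 1.800000 − (0.100240)/(-2.284500) = 1.843878

1.8439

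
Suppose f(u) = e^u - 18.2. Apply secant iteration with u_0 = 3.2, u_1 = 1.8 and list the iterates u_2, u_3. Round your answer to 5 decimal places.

2.72034, 3.02402

f(3.2) = 6.3325302, f(1.8) = -12.1503525
u_2 = 1.8000000 − (-12.1503525)·(1.8000000 − 3.2000000) / (-12.1503525 − 6.3325302) = 1.8000000 − (17.0104935)/(-18.4828827) = 2.7203377
f(2.7203377) = -3.0145507
u_3 = 2.7203377 − (-3.0145507)·(2.7203377 − 1.8000000) / (-3.0145507 − (-12.1503525)) = 2.7203377 − (-2.7744046)/(9.1358018) = 3.0240225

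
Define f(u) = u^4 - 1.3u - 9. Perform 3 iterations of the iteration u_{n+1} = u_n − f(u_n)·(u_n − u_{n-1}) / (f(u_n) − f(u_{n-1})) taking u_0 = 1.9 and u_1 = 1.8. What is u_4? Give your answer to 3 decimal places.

1.837

f(1.9) = 1.56210, f(1.8) = -0.84240
u_2 = 1.80000 − (-0.84240)·(1.80000 − 1.90000) / (-0.84240 − 1.56210) = 1.80000 − (0.08424)/(-2.40450) = 1.83503
f(1.83503) = -0.04649
u_3 = 1.83503 − (-0.04649)·(1.83503 − 1.80000) / (-0.04649 − (-0.84240)) = 1.83503 − (-0.00163)/(0.79591) = 1.83708
f(1.83708) = 0.00151
u_4 = 1.83708 − 0.00151·(1.83708 − 1.83503) / (0.00151 − (-0.04649)) = 1.83708 − (0.00000)/(0.04801) = 1.83702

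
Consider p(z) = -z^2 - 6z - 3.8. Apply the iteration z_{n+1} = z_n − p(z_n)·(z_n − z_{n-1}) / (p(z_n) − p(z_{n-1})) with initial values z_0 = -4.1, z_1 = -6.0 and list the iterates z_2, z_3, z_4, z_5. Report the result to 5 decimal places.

p(-4.1) = 3.9900000, p(-6.0) = -3.8000000
z_2 = -6.0000000 − (-3.8000000)·(-6.0000000 − (-4.1000000)) / (-3.8000000 − 3.9900000) = -6.0000000 − (7.2200000)/(-7.7900000) = -5.0731707
p(-5.0731707) = 0.9019631
z_3 = -5.0731707 − 0.9019631·(-5.0731707 − (-6.0000000)) / (0.9019631 − (-3.8000000)) = -5.0731707 − (0.8359658)/(4.7019631) = -5.2509615
p(-5.2509615) = 0.1331722
z_4 = -5.2509615 − 0.1331722·(-5.2509615 − (-5.0731707)) / (0.1331722 − 0.9019631) = -5.2509615 − (-0.0236768)/(-0.7687910) = -5.2817590
p(-5.2817590) = -0.0064240
z_5 = -5.2817590 − (-0.0064240)·(-5.2817590 − (-5.2509615)) / (-0.0064240 − 0.1331722) = -5.2817590 − (0.0001978)/(-0.1395961) = -5.2803417

-5.07317, -5.25096, -5.28176, -5.28034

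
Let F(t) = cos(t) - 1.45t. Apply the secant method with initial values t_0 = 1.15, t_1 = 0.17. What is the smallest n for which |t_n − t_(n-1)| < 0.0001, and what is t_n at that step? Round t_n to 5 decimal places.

n = 5, t_n = 0.57773

F(1.15) = -1.2590126, F(0.17) = 0.7390848
t_2 = 0.1700000 − 0.7390848·(-0.9800000)/(1.9980973) = 0.5324964;  |Δ| = 0.3624964
F(0.5324964) = 0.0894226
t_3 = 0.5324964 − 0.0894226·(0.3624964)/(-0.6496622) = 0.5823921;  |Δ| = 0.0498957
F(0.5823921) = -0.0093193
t_4 = 0.5823921 − (-0.0093193)·(0.0498957)/(-0.0987419) = 0.5776830;  |Δ| = 0.0047092
F(0.5776830) = 0.0000899
t_5 = 0.5776830 − 0.0000899·(-0.0047092)/(0.0094092) = 0.5777280;  |Δ| = 0.0000450
|t_5 − t_4| = 0.0000450 < 0.0001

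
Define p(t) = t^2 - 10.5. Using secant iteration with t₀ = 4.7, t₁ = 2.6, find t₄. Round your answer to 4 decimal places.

p(4.7) = 11.590000, p(2.6) = -3.740000
t₂ = 2.600000 − (-3.740000)·(2.600000 − 4.700000) / (-3.740000 − 11.590000) = 2.600000 − (7.854000)/(-15.330000) = 3.112329
p(3.112329) = -0.813410
t₃ = 3.112329 − (-0.813410)·(3.112329 − 2.600000) / (-0.813410 − (-3.740000)) = 3.112329 − (-0.416733)/(2.926590) = 3.254724
p(3.254724) = 0.093230
t₄ = 3.254724 − 0.093230·(3.254724 − 3.112329) / (0.093230 − (-0.813410)) = 3.254724 − (0.013275)/(0.906639) = 3.240082

3.2401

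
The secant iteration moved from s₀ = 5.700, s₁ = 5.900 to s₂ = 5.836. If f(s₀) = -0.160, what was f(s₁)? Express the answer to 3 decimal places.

0.075

The secant line through (5.700, -0.160) and (5.900, f(s₁)) crosses zero at s₂ = 5.836.
So (5.700, -0.160), (5.900, f(s₁)), (5.836, 0) are collinear:
f(s₁) = -0.160 · (5.900 − 5.836) / (5.700 − 5.836) = -0.160 · (0.06400)/(-0.13600) = 0.07529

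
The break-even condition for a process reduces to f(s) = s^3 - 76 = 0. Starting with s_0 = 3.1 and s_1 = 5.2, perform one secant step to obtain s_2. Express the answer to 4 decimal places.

f(3.1) = -46.209000, f(5.2) = 64.608000
s_2 = 5.200000 − 64.608000·(5.200000 − 3.100000) / (64.608000 − (-46.209000)) = 5.200000 − (135.676800)/(110.817000) = 3.975668

3.9757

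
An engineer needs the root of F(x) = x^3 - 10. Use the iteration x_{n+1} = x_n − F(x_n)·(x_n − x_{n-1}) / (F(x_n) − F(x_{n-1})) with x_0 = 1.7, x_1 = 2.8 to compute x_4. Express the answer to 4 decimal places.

F(1.7) = -5.087000, F(2.8) = 11.952000
x_2 = 2.800000 − 11.952000·(2.800000 − 1.700000) / (11.952000 − (-5.087000)) = 2.800000 − (13.147200)/(17.039000) = 2.028405
F(2.028405) = -1.654271
x_3 = 2.028405 − (-1.654271)·(2.028405 − 2.800000) / (-1.654271 − 11.952000) = 2.028405 − (1.276426)/(-13.606271) = 2.122217
F(2.122217) = -0.441948
x_4 = 2.122217 − (-0.441948)·(2.122217 − 2.028405) / (-0.441948 − (-1.654271)) = 2.122217 − (-0.041460)/(1.212323) = 2.156416

2.1564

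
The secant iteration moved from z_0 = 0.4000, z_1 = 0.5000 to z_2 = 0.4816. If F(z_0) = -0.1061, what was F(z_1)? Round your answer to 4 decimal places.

The secant line through (0.4000, -0.1061) and (0.5000, F(z_1)) crosses zero at z_2 = 0.4816.
So (0.4000, -0.1061), (0.5000, F(z_1)), (0.4816, 0) are collinear:
F(z_1) = -0.1061 · (0.5000 − 0.4816) / (0.4000 − 0.4816) = -0.1061 · (0.018400)/(-0.081600) = 0.023925

0.0239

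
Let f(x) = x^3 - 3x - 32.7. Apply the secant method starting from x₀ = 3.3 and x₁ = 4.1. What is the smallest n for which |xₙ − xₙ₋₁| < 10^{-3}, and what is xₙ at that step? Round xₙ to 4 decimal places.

f(3.3) = -6.663000, f(4.1) = 23.921000
x₂ = 4.100000 − 23.921000·(0.800000)/(30.584000) = 3.474287;  |Δ| = 0.625713
f(3.474287) = -1.185882
x₃ = 3.474287 − (-1.185882)·(-0.625713)/(-25.106882) = 3.503842;  |Δ| = 0.029554
f(3.503842) = -0.195187
x₄ = 3.503842 − (-0.195187)·(0.029554)/(0.990694) = 3.509665;  |Δ| = 0.005823
f(3.509665) = 0.002160
x₅ = 3.509665 − 0.002160·(0.005823)/(0.197348) = 3.509601;  |Δ| = 0.000064
|x₅ − x₄| = 0.000064 < 10^{-3}

n = 5, xₙ = 3.5096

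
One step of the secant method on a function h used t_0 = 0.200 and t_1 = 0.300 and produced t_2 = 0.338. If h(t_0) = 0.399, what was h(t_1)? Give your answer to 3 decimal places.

0.110

The secant line through (0.200, 0.399) and (0.300, h(t_1)) crosses zero at t_2 = 0.338.
So (0.200, 0.399), (0.300, h(t_1)), (0.338, 0) are collinear:
h(t_1) = 0.399 · (0.300 − 0.338) / (0.200 − 0.338) = 0.399 · (-0.03800)/(-0.13800) = 0.10987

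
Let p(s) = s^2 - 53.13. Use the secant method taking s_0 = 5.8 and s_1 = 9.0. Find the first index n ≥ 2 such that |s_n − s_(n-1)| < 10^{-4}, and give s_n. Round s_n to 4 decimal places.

p(5.8) = -19.490000, p(9.0) = 27.870000
s_2 = 9.000000 − 27.870000·(3.200000)/(47.360000) = 7.116892;  |Δ| = 1.883108
p(7.116892) = -2.479850
s_3 = 7.116892 − (-2.479850)·(-1.883108)/(-30.349850) = 7.270758;  |Δ| = 0.153867
p(7.270758) = -0.266072
s_4 = 7.270758 − (-0.266072)·(0.153867)/(2.213777) = 7.289252;  |Δ| = 0.018493
p(7.289252) = 0.003187
s_5 = 7.289252 − 0.003187·(0.018493)/(0.269260) = 7.289033;  |Δ| = 0.000219
p(7.289033) = -0.000004
s_6 = 7.289033 − (-0.000004)·(-0.000219)/(-0.003191) = 7.289033;  |Δ| = 0.000000
|s_6 − s_5| = 0.000000 < 10^{-4}

n = 6, s_n = 7.2890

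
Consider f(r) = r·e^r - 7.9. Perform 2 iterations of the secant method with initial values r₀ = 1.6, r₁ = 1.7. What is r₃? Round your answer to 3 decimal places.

1.598

f(1.6) = 0.02485, f(1.7) = 1.40571
r₂ = 1.70000 − 1.40571·(1.70000 − 1.60000) / (1.40571 − 0.02485) = 1.70000 − (0.14057)/(1.38086) = 1.59820
f(1.59820) = 0.00170
r₃ = 1.59820 − 0.00170·(1.59820 − 1.70000) / (0.00170 − 1.40571) = 1.59820 − (-0.00017)/(-1.40401) = 1.59808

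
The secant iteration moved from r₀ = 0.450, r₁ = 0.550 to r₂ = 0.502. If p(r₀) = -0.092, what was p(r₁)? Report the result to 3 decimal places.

The secant line through (0.450, -0.092) and (0.550, p(r₁)) crosses zero at r₂ = 0.502.
So (0.450, -0.092), (0.550, p(r₁)), (0.502, 0) are collinear:
p(r₁) = -0.092 · (0.550 − 0.502) / (0.450 − 0.502) = -0.092 · (0.04800)/(-0.05200) = 0.08492

0.085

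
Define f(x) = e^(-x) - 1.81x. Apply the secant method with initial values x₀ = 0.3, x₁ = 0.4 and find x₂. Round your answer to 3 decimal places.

0.379

f(0.3) = 0.19782, f(0.4) = -0.05368
x₂ = 0.40000 − (-0.05368)·(0.40000 − 0.30000) / (-0.05368 − 0.19782) = 0.40000 − (-0.00537)/(-0.25150) = 0.37866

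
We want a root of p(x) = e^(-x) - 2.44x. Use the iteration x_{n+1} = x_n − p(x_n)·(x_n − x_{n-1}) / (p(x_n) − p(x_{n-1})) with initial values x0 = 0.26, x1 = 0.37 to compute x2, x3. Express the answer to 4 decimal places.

0.3031, 0.3028

p(0.26) = 0.136652, p(0.37) = -0.212066
x2 = 0.370000 − (-0.212066)·(0.370000 − 0.260000) / (-0.212066 − 0.136652) = 0.370000 − (-0.023327)/(-0.348717) = 0.303106
p(0.303106) = -0.001057
x3 = 0.303106 − (-0.001057)·(0.303106 − 0.370000) / (-0.001057 − (-0.212066)) = 0.303106 − (0.000071)/(0.211009) = 0.302771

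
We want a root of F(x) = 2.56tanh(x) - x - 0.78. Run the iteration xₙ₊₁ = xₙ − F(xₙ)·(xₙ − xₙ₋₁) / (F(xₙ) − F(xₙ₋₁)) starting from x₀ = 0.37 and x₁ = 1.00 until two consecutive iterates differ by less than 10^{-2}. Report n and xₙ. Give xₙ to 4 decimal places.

F(0.37) = -0.243781, F(1.00) = 0.169681
x₂ = 1.000000 − 0.169681·(0.630000)/(0.413462) = 0.741454;  |Δ| = 0.258546
F(0.741454) = 0.091404
x₃ = 0.741454 − 0.091404·(-0.258546)/(-0.078277) = 0.439547;  |Δ| = 0.301907
F(0.439547) = -0.161578
x₄ = 0.439547 − (-0.161578)·(-0.301907)/(-0.252983) = 0.632373;  |Δ| = 0.192826
F(0.632373) = 0.020418
x₅ = 0.632373 − 0.020418·(0.192826)/(0.181997) = 0.610740;  |Δ| = 0.021633
F(0.610740) = 0.003558
x₆ = 0.610740 − 0.003558·(-0.021633)/(-0.016860) = 0.606174;  |Δ| = 0.004566
|x₆ − x₅| = 0.004566 < 10^{-2}

n = 6, xₙ = 0.6062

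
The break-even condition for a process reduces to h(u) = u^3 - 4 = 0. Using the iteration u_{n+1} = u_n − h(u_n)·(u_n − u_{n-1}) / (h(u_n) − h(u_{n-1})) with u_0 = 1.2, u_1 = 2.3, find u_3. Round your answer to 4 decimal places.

1.5348

h(1.2) = -2.272000, h(2.3) = 8.167000
u_2 = 2.300000 − 8.167000·(2.300000 − 1.200000) / (8.167000 − (-2.272000)) = 2.300000 − (8.983700)/(10.439000) = 1.439410
h(1.439410) = -1.017685
u_3 = 1.439410 − (-1.017685)·(1.439410 − 2.300000) / (-1.017685 − 8.167000) = 1.439410 − (0.875810)/(-9.184685) = 1.534765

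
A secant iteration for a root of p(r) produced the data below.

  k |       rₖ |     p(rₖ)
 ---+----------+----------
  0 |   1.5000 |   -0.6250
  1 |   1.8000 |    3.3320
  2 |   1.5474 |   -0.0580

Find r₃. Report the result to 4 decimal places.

1.5517

r₃ = 1.5474 − (-0.0580)·(1.5474 − 1.8000) / (-0.0580 − 3.3320)
   = 1.5474 − (0.014651)/(-3.390000) = 1.551722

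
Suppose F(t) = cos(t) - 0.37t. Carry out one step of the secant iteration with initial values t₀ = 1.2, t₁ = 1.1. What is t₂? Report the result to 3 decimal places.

1.136

F(1.2) = -0.08164, F(1.1) = 0.04660
t₂ = 1.10000 − 0.04660·(1.10000 − 1.20000) / (0.04660 − (-0.08164)) = 1.10000 − (-0.00466)/(0.12824) = 1.13634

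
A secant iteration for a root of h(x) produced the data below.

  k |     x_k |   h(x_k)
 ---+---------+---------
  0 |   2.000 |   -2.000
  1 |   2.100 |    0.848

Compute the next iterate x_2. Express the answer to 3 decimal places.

x_2 = 2.100 − 0.848·(2.100 − 2.000) / (0.848 − (-2.000))
   = 2.100 − (0.08480)/(2.84800) = 2.07022

2.070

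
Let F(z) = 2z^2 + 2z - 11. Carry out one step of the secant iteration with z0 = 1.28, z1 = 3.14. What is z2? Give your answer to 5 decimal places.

1.75631

F(1.28) = -5.1632000, F(3.14) = 14.9992000
z2 = 3.1400000 − 14.9992000·(3.1400000 − 1.2800000) / (14.9992000 − (-5.1632000)) = 3.1400000 − (27.8985120)/(20.1624000) = 1.7563100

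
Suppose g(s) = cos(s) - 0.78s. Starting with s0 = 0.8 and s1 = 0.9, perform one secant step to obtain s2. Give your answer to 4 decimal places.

g(0.8) = 0.072707, g(0.9) = -0.080390
s2 = 0.900000 − (-0.080390)·(0.900000 − 0.800000) / (-0.080390 − 0.072707) = 0.900000 − (-0.008039)/(-0.153097) = 0.847491

0.8475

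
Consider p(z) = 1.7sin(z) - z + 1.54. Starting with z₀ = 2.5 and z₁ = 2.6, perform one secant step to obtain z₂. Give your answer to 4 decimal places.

2.5238

p(2.5) = 0.057403, p(2.6) = -0.183648
z₂ = 2.600000 − (-0.183648)·(2.600000 − 2.500000) / (-0.183648 − 0.057403) = 2.600000 − (-0.018365)/(-0.241050) = 2.523814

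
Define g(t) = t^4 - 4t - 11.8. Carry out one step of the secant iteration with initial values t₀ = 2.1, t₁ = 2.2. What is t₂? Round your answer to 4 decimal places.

2.1210

g(2.1) = -0.751900, g(2.2) = 2.825600
t₂ = 2.200000 − 2.825600·(2.200000 − 2.100000) / (2.825600 − (-0.751900)) = 2.200000 − (0.282560)/(3.577500) = 2.121017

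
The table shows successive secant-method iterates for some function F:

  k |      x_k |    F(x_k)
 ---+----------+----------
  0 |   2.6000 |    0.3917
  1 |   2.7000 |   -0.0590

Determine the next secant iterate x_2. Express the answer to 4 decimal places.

x_2 = 2.7000 − (-0.0590)·(2.7000 − 2.6000) / (-0.0590 − 0.3917)
   = 2.7000 − (-0.005900)/(-0.450700) = 2.686909

2.6869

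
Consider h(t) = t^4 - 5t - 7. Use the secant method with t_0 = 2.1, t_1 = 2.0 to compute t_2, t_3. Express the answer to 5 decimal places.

h(2.1) = 1.9481000, h(2.0) = -1.0000000
t_2 = 2.0000000 − (-1.0000000)·(2.0000000 − 2.1000000) / (-1.0000000 − 1.9481000) = 2.0000000 − (0.1000000)/(-2.9481000) = 2.0339202
h(2.0339202) = -0.0562285
t_3 = 2.0339202 − (-0.0562285)·(2.0339202 − 2.0000000) / (-0.0562285 − (-1.0000000)) = 2.0339202 − (-0.0019073)/(0.9437715) = 2.0359411

2.03392, 2.03594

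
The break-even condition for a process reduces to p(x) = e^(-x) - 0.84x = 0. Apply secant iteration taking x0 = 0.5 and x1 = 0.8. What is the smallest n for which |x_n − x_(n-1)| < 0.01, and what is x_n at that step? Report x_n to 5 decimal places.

p(0.5) = 0.1865307, p(0.8) = -0.2226710
x2 = 0.8000000 − (-0.2226710)·(0.3000000)/(-0.4092017) = 0.6367521;  |Δ| = 0.1632479
p(0.6367521) = -0.0058640
x3 = 0.6367521 − (-0.0058640)·(-0.1632479)/(0.2168071) = 0.6323367;  |Δ| = 0.0044154
|x3 − x2| = 0.0044154 < 0.01

n = 3, x_n = 0.63234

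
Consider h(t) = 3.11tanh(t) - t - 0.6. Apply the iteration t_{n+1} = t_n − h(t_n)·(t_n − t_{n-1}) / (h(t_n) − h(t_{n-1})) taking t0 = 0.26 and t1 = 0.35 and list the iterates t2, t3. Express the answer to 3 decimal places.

0.298, 0.297

h(0.26) = -0.06914, h(0.35) = 0.09613
t2 = 0.35000 − 0.09613·(0.35000 − 0.26000) / (0.09613 − (-0.06914)) = 0.35000 − (0.00865)/(0.16527) = 0.29765
h(0.29765) = 0.00164
t3 = 0.29765 − 0.00164·(0.29765 − 0.35000) / (0.00164 − 0.09613) = 0.29765 − (-0.00009)/(-0.09449) = 0.29674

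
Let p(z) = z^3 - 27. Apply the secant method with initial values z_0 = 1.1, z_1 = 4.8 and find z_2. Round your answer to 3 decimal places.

p(1.1) = -25.66900, p(4.8) = 83.59200
z_2 = 4.80000 − 83.59200·(4.80000 − 1.10000) / (83.59200 − (-25.66900)) = 4.80000 − (309.29040)/(109.26100) = 1.96925

1.969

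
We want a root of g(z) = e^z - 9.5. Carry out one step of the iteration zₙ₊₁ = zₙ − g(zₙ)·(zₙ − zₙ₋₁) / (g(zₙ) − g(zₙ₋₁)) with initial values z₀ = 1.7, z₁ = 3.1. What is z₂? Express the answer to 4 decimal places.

2.0370

g(1.7) = -4.026053, g(3.1) = 12.697951
z₂ = 3.100000 − 12.697951·(3.100000 − 1.700000) / (12.697951 − (-4.026053)) = 3.100000 − (17.777132)/(16.724004) = 2.037029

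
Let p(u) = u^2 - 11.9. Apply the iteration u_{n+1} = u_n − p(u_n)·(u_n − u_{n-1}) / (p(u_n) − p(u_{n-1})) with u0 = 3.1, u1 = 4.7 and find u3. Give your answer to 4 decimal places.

3.4410

p(3.1) = -2.290000, p(4.7) = 10.190000
u2 = 4.700000 − 10.190000·(4.700000 − 3.100000) / (10.190000 − (-2.290000)) = 4.700000 − (16.304000)/(12.480000) = 3.393590
p(3.393590) = -0.383549
u3 = 3.393590 − (-0.383549)·(3.393590 − 4.700000) / (-0.383549 − 10.190000) = 3.393590 − (0.501072)/(-10.573549) = 3.440979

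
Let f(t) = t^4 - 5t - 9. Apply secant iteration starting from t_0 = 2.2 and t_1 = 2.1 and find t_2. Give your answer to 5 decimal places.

2.10149

f(2.2) = 3.4256000, f(2.1) = -0.0519000
t_2 = 2.1000000 − (-0.0519000)·(2.1000000 − 2.2000000) / (-0.0519000 − 3.4256000) = 2.1000000 − (0.0051900)/(-3.4775000) = 2.1014925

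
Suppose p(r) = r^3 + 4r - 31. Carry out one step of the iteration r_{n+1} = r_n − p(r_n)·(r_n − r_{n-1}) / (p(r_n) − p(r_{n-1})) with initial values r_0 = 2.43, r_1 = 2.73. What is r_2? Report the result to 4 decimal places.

p(2.43) = -6.931093, p(2.73) = 0.266417
r_2 = 2.730000 − 0.266417·(2.730000 − 2.430000) / (0.266417 − (-6.931093)) = 2.730000 − (0.079925)/(7.197510) = 2.718895

2.7189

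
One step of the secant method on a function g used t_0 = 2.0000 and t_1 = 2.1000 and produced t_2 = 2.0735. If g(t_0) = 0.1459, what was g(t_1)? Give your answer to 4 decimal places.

-0.0526

The secant line through (2.0000, 0.1459) and (2.1000, g(t_1)) crosses zero at t_2 = 2.0735.
So (2.0000, 0.1459), (2.1000, g(t_1)), (2.0735, 0) are collinear:
g(t_1) = 0.1459 · (2.1000 − 2.0735) / (2.0000 − 2.0735) = 0.1459 · (0.026500)/(-0.073500) = -0.052603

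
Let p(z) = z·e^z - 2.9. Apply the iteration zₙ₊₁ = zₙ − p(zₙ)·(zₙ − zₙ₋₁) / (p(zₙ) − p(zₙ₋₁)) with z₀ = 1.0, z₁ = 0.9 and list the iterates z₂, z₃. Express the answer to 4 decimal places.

p(1.0) = -0.181718, p(0.9) = -0.686357
z₂ = 0.900000 − (-0.686357)·(0.900000 − 1.000000) / (-0.686357 − (-0.181718)) = 0.900000 − (0.068636)/(-0.504639) = 1.036010
p(1.036010) = 0.019423
z₃ = 1.036010 − 0.019423·(1.036010 − 0.900000) / (0.019423 − (-0.686357)) = 1.036010 − (0.002642)/(0.705780) = 1.032267

1.0360, 1.0323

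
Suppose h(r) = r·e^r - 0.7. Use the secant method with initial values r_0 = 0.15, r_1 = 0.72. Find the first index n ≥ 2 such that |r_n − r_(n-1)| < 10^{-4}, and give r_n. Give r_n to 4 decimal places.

n = 6, r_n = 0.4475

h(0.15) = -0.525725, h(0.72) = 0.779192
r_2 = 0.720000 − 0.779192·(0.570000)/(1.304917) = 0.379642;  |Δ| = 0.340358
h(0.379642) = -0.145055
r_3 = 0.379642 − (-0.145055)·(-0.340358)/(-0.924247) = 0.433059;  |Δ| = 0.053417
h(0.433059) = -0.032238
r_4 = 0.433059 − (-0.032238)·(0.053417)/(0.112817) = 0.448323;  |Δ| = 0.015264
h(0.448323) = 0.001932
r_5 = 0.448323 − 0.001932·(0.015264)/(0.034170) = 0.447460;  |Δ| = 0.000863
h(0.447460) = -0.000024
r_6 = 0.447460 − (-0.000024)·(-0.000863)/(-0.001956) = 0.447470;  |Δ| = 0.000010
|r_6 − r_5| = 0.000010 < 10^{-4}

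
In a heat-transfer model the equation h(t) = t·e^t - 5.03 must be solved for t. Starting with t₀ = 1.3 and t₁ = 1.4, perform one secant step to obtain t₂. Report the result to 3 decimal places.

1.329

h(1.3) = -0.25991, h(1.4) = 0.64728
t₂ = 1.40000 − 0.64728·(1.40000 − 1.30000) / (0.64728 − (-0.25991)) = 1.40000 − (0.06473)/(0.90719) = 1.32865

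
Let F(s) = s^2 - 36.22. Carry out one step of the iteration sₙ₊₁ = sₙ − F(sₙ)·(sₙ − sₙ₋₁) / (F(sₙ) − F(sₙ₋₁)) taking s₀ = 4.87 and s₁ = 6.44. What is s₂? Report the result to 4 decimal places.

F(4.87) = -12.503100, F(6.44) = 5.253600
s₂ = 6.440000 − 5.253600·(6.440000 − 4.870000) / (5.253600 − (-12.503100)) = 6.440000 − (8.248152)/(17.756700) = 5.975491

5.9755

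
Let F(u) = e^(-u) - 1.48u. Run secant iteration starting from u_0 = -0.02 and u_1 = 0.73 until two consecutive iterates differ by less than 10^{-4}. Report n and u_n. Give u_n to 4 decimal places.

n = 5, u_n = 0.4366

F(-0.02) = 1.049801, F(0.73) = -0.598491
u_2 = 0.730000 − (-0.598491)·(0.750000)/(-1.648292) = 0.457677;  |Δ| = 0.272323
F(0.457677) = -0.044610
u_3 = 0.457677 − (-0.044610)·(-0.272323)/(0.553881) = 0.435744;  |Δ| = 0.021933
F(0.435744) = 0.001883
u_4 = 0.435744 − 0.001883·(-0.021933)/(0.046492) = 0.436632;  |Δ| = 0.000888
F(0.436632) = -0.000006
u_5 = 0.436632 − (-0.000006)·(0.000888)/(-0.001889) = 0.436629;  |Δ| = 0.000003
|u_5 − u_4| = 0.000003 < 10^{-4}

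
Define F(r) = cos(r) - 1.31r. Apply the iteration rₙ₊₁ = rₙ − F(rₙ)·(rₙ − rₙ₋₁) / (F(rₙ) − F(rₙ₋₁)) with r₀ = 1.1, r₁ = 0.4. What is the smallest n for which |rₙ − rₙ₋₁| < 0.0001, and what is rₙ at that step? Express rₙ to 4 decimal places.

F(1.1) = -0.987404, F(0.4) = 0.397061
r₂ = 0.400000 − 0.397061·(-0.700000)/(1.384465) = 0.600758;  |Δ| = 0.200758
F(0.600758) = 0.037914
r₃ = 0.600758 − 0.037914·(0.200758)/(-0.359147) = 0.621952;  |Δ| = 0.021193
F(0.621952) = -0.002014
r₄ = 0.621952 − (-0.002014)·(0.021193)/(-0.039928) = 0.620883;  |Δ| = 0.001069
F(0.620883) = 0.000009
r₅ = 0.620883 − 0.000009·(-0.001069)/(0.002022) = 0.620887;  |Δ| = 0.000005
|r₅ − r₄| = 0.000005 < 0.0001

n = 5, rₙ = 0.6209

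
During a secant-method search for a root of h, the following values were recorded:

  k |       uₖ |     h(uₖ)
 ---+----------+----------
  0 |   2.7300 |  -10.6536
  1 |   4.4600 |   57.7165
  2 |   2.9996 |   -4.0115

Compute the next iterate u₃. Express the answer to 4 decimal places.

u₃ = 2.9996 − (-4.0115)·(2.9996 − 4.4600) / (-4.0115 − 57.7165)
   = 2.9996 − (5.858395)/(-61.728000) = 3.094507

3.0945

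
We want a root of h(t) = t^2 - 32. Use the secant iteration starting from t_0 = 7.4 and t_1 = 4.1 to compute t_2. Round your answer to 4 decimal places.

5.4209

h(7.4) = 22.760000, h(4.1) = -15.190000
t_2 = 4.100000 − (-15.190000)·(4.100000 − 7.400000) / (-15.190000 − 22.760000) = 4.100000 − (50.127000)/(-37.950000) = 5.420870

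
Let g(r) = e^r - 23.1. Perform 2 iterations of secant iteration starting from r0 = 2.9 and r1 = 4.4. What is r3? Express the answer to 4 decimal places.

g(2.9) = -4.925855, g(4.4) = 58.350869
r2 = 4.400000 − 58.350869·(4.400000 − 2.900000) / (58.350869 − (-4.925855)) = 4.400000 − (87.526303)/(63.276723) = 3.016769
g(3.016769) = -2.674802
r3 = 3.016769 − (-2.674802)·(3.016769 − 4.400000) / (-2.674802 − 58.350869) = 3.016769 − (3.699868)/(-61.025670) = 3.077397

3.0774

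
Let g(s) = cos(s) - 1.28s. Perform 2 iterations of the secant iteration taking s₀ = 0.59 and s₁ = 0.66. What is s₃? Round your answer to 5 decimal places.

g(0.59) = 0.0757407, g(0.66) = -0.0548078
s₂ = 0.6600000 − (-0.0548078)·(0.6600000 − 0.5900000) / (-0.0548078 − 0.0757407) = 0.6600000 − (-0.0038365)/(-0.1305484) = 0.6306121
g(0.6306121) = 0.0004832
s₃ = 0.6306121 − 0.0004832·(0.6306121 − 0.6600000) / (0.0004832 − (-0.0548078)) = 0.6306121 − (-0.0000142)/(0.0552910) = 0.6308690

0.63087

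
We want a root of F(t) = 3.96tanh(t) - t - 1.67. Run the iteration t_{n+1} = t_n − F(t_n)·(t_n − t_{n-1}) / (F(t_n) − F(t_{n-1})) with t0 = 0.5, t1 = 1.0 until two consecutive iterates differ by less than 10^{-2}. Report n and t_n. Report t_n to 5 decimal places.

F(0.5) = -0.3400161, F(1.0) = 0.3459129
t2 = 1.0000000 − 0.3459129·(0.5000000)/(0.6859289) = 0.7478508;  |Δ| = 0.2521492
F(0.7478508) = 0.0922547
t3 = 0.7478508 − 0.0922547·(-0.2521492)/(-0.2536582) = 0.6561449;  |Δ| = 0.0917059
F(0.6561449) = -0.0460080
t4 = 0.6561449 − (-0.0460080)·(-0.0917059)/(-0.1382626) = 0.6866608;  |Δ| = 0.0305158
F(0.6866608) = 0.0028361
t5 = 0.6866608 − 0.0028361·(0.0305158)/(0.0488440) = 0.6848889;  |Δ| = 0.0017719
|t5 − t4| = 0.0017719 < 10^{-2}

n = 5, t_n = 0.68489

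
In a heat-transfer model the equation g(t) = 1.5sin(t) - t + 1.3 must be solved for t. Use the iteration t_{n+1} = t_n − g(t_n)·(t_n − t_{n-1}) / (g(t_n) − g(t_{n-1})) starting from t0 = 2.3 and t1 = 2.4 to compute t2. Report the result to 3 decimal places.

2.358

g(2.3) = 0.11856, g(2.4) = -0.08681
t2 = 2.40000 − (-0.08681)·(2.40000 − 2.30000) / (-0.08681 − 0.11856) = 2.40000 − (-0.00868)/(-0.20536) = 2.35773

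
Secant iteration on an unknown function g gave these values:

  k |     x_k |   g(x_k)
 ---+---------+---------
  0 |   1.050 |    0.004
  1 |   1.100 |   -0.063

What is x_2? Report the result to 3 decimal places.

1.053

x_2 = 1.100 − (-0.063)·(1.100 − 1.050) / (-0.063 − 0.004)
   = 1.100 − (-0.00315)/(-0.06700) = 1.05299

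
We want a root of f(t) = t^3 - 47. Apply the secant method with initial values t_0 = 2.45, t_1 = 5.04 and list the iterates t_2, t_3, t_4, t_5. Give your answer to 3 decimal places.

f(2.45) = -32.29387, f(5.04) = 81.02406
t_2 = 5.04000 − 81.02406·(5.04000 − 2.45000) / (81.02406 − (-32.29387)) = 5.04000 − (209.85233)/(113.31794) = 3.18811
f(3.18811) = -14.59590
t_3 = 3.18811 − (-14.59590)·(3.18811 − 5.04000) / (-14.59590 − 81.02406) = 3.18811 − (27.02999)/(-95.61996) = 3.47079
f(3.47079) = -5.18947
t_4 = 3.47079 − (-5.18947)·(3.47079 − 3.18811) / (-5.18947 − (-14.59590)) = 3.47079 − (-1.46697)/(9.40643) = 3.62675
f(3.62675) = 0.70361
t_5 = 3.62675 − 0.70361·(3.62675 − 3.47079) / (0.70361 − (-5.18947)) = 3.62675 − (0.10973)/(5.89308) = 3.60813

3.188, 3.471, 3.627, 3.608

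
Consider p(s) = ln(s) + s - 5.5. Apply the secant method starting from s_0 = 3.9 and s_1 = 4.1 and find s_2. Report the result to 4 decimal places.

p(3.9) = -0.239023, p(4.1) = 0.010987
s_2 = 4.100000 − 0.010987·(4.100000 − 3.900000) / (0.010987 − (-0.239023)) = 4.100000 − (0.002197)/(0.250010) = 4.091211

4.0912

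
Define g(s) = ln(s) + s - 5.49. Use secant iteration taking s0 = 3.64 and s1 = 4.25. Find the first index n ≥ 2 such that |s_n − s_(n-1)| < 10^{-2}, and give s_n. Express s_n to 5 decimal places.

n = 3, s_n = 4.08313

g(3.64) = -0.5580163, g(4.25) = 0.2069190
s2 = 4.2500000 − 0.2069190·(0.6100000)/(0.7649353) = 4.0849918;  |Δ| = 0.1650082
g(4.0849918) = 0.0023115
s3 = 4.0849918 − 0.0023115·(-0.1650082)/(-0.2046074) = 4.0831276;  |Δ| = 0.0018642
|s3 − s2| = 0.0018642 < 10^{-2}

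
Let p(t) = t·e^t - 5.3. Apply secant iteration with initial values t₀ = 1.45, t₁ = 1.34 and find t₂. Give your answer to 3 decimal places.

p(1.45) = 0.88152, p(1.34) = -0.18248
t₂ = 1.34000 − (-0.18248)·(1.34000 − 1.45000) / (-0.18248 − 0.88152) = 1.34000 − (0.02007)/(-1.06400) = 1.35887

1.359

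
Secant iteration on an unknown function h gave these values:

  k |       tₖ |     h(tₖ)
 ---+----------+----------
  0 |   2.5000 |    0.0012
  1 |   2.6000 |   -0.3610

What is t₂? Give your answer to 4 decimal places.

t₂ = 2.6000 − (-0.3610)·(2.6000 − 2.5000) / (-0.3610 − 0.0012)
   = 2.6000 − (-0.036100)/(-0.362200) = 2.500331

2.5003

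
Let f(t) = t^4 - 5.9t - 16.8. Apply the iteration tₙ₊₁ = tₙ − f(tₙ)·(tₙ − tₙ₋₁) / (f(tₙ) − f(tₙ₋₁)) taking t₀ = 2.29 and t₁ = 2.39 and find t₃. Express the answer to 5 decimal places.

f(2.29) = -2.8104152, f(2.39) = 1.7270864
t₂ = 2.3900000 − 1.7270864·(2.3900000 − 2.2900000) / (1.7270864 − (-2.8104152)) = 2.3900000 − (0.1727086)/(4.5375016) = 2.3519375
f(2.3519375) = -0.0777219
t₃ = 2.3519375 − (-0.0777219)·(2.3519375 − 2.3900000) / (-0.0777219 − 1.7270864) = 2.3519375 − (0.0029583)/(-1.8048083) = 2.3535766

2.35358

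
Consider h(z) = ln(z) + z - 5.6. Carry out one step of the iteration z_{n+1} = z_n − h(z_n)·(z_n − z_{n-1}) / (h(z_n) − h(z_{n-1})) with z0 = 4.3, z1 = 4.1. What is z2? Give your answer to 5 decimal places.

h(4.3) = 0.1586150, h(4.1) = -0.0890130
z2 = 4.1000000 − (-0.0890130)·(4.1000000 − 4.3000000) / (-0.0890130 − 0.1586150) = 4.1000000 − (0.0178026)/(-0.2476280) = 4.1718925

4.17189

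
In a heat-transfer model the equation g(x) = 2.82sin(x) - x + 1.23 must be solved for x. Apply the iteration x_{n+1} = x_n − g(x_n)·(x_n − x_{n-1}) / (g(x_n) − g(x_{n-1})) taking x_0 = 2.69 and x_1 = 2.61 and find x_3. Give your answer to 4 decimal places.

2.6244

g(2.69) = -0.229355, g(2.61) = 0.049477
x_2 = 2.610000 − 0.049477·(2.610000 − 2.690000) / (0.049477 − (-0.229355)) = 2.610000 − (-0.003958)/(0.278832) = 2.624196
g(2.624196) = 0.000632
x_3 = 2.624196 − 0.000632·(2.624196 − 2.610000) / (0.000632 − 0.049477) = 2.624196 − (0.000009)/(-0.048846) = 2.624379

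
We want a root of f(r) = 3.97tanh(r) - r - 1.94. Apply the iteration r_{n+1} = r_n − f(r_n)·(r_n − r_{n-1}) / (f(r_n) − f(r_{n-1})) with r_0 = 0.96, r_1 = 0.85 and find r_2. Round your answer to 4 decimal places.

0.9005

f(0.96) = 0.054779, f(0.85) = -0.046454
r_2 = 0.850000 − (-0.046454)·(0.850000 − 0.960000) / (-0.046454 − 0.054779) = 0.850000 − (0.005110)/(-0.101233) = 0.900477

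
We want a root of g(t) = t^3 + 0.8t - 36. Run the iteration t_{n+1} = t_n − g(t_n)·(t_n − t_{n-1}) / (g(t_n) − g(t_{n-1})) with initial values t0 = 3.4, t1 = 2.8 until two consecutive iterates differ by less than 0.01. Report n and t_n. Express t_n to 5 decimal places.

g(3.4) = 6.0240000, g(2.8) = -11.8080000
t2 = 2.8000000 − (-11.8080000)·(-0.6000000)/(-17.8320000) = 3.1973082;  |Δ| = 0.3973082
g(3.1973082) = -0.7567757
t3 = 3.1973082 − (-0.7567757)·(0.3973082)/(11.0512243) = 3.2245154;  |Δ| = 0.0272072
g(3.2245154) = 0.1065110
t4 = 3.2245154 − 0.1065110·(0.0272072)/(0.8632867) = 3.2211587;  |Δ| = 0.0033568
|t4 − t3| = 0.0033568 < 0.01

n = 4, t_n = 3.22116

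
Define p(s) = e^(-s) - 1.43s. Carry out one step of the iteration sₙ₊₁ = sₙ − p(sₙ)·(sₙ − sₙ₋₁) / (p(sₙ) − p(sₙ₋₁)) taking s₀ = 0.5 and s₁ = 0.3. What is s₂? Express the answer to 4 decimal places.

p(0.5) = -0.108469, p(0.3) = 0.311818
s₂ = 0.300000 − 0.311818·(0.300000 − 0.500000) / (0.311818 − (-0.108469)) = 0.300000 − (-0.062364)/(0.420288) = 0.448383

0.4484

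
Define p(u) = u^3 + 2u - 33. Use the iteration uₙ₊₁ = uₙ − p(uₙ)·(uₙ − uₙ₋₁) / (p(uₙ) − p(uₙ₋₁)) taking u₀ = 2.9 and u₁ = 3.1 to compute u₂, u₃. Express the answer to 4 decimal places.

2.9969, 2.9999

p(2.9) = -2.811000, p(3.1) = 2.991000
u₂ = 3.100000 − 2.991000·(3.100000 − 2.900000) / (2.991000 − (-2.811000)) = 3.100000 − (0.598200)/(5.802000) = 2.996898
p(2.996898) = -0.089882
u₃ = 2.996898 − (-0.089882)·(2.996898 − 3.100000) / (-0.089882 − 2.991000) = 2.996898 − (0.009267)/(-3.080882) = 2.999906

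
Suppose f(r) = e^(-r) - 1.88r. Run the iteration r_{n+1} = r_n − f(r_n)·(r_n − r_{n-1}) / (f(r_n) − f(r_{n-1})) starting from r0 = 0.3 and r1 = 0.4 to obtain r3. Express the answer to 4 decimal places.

0.3681

f(0.3) = 0.176818, f(0.4) = -0.081680
r2 = 0.400000 − (-0.081680)·(0.400000 − 0.300000) / (-0.081680 − 0.176818) = 0.400000 − (-0.008168)/(-0.258498) = 0.368402
f(0.368402) = -0.000757
r3 = 0.368402 − (-0.000757)·(0.368402 − 0.400000) / (-0.000757 − (-0.081680)) = 0.368402 − (0.000024)/(0.080923) = 0.368107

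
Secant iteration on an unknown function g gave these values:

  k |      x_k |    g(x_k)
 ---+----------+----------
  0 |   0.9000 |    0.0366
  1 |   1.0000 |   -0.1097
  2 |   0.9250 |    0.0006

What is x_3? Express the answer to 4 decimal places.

x_3 = 0.9250 − 0.0006·(0.9250 − 1.0000) / (0.0006 − (-0.1097))
   = 0.9250 − (-0.000045)/(0.110300) = 0.925408

0.9254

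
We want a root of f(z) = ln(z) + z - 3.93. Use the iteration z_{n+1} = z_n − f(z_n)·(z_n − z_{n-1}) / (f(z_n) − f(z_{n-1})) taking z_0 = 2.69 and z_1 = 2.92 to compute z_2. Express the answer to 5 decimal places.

2.87461

f(2.69) = -0.2504588, f(2.92) = 0.0615836
z_2 = 2.9200000 − 0.0615836·(2.9200000 − 2.6900000) / (0.0615836 − (-0.2504588)) = 2.9200000 − (0.0141642)/(0.3120424) = 2.8746080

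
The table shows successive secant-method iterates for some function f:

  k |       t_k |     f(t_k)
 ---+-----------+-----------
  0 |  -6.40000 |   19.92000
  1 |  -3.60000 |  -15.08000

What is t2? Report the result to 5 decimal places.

-4.80640

t2 = -3.60000 − (-15.08000)·(-3.60000 − (-6.40000)) / (-15.08000 − 19.92000)
   = -3.60000 − (-42.2240000)/(-35.0000000) = -4.8064000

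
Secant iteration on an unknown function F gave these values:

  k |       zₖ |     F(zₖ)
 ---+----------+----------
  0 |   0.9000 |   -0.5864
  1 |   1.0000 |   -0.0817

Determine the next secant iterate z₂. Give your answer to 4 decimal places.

z₂ = 1.0000 − (-0.0817)·(1.0000 − 0.9000) / (-0.0817 − (-0.5864))
   = 1.0000 − (-0.008170)/(0.504700) = 1.016188

1.0162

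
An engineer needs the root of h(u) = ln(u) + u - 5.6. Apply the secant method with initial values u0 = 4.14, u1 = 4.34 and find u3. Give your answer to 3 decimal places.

h(4.14) = -0.03930, h(4.34) = 0.20787
u2 = 4.34000 − 0.20787·(4.34000 − 4.14000) / (0.20787 − (-0.03930)) = 4.34000 − (0.04157)/(0.24718) = 4.17180
h(4.17180) = 0.00015
u3 = 4.17180 − 0.00015·(4.17180 − 4.34000) / (0.00015 − 0.20787) = 4.17180 − (-0.00003)/(-0.20772) = 4.17168

4.172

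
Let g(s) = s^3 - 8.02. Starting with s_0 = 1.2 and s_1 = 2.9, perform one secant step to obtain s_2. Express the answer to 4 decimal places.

g(1.2) = -6.292000, g(2.9) = 16.369000
s_2 = 2.900000 − 16.369000·(2.900000 − 1.200000) / (16.369000 − (-6.292000)) = 2.900000 − (27.827300)/(22.661000) = 1.672018

1.6720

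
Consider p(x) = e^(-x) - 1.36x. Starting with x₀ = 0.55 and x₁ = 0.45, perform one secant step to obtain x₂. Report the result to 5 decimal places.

0.46303

p(0.55) = -0.1710502, p(0.45) = 0.0256282
x₂ = 0.4500000 − 0.0256282·(0.4500000 − 0.5500000) / (0.0256282 − (-0.1710502)) = 0.4500000 − (-0.0025628)/(0.1966783) = 0.4630305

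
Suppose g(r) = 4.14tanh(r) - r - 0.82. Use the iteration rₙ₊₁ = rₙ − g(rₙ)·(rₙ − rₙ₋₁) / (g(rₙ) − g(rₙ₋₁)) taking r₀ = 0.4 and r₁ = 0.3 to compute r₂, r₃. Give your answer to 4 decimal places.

0.2678, 0.2695

g(0.4) = 0.352989, g(0.3) = 0.086034
r₂ = 0.300000 − 0.086034·(0.300000 − 0.400000) / (0.086034 − 0.352989) = 0.300000 − (-0.008603)/(-0.266954) = 0.267772
g(0.267772) = -0.004953
r₃ = 0.267772 − (-0.004953)·(0.267772 − 0.300000) / (-0.004953 − 0.086034) = 0.267772 − (0.000160)/(-0.090987) = 0.269526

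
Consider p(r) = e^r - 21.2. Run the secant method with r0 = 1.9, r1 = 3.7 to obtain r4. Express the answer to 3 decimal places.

3.078

p(1.9) = -14.51411, p(3.7) = 19.24730
r2 = 3.70000 − 19.24730·(3.70000 − 1.90000) / (19.24730 − (-14.51411)) = 3.70000 − (34.64515)/(33.76141) = 2.67382
p(2.67382) = -6.70471
r3 = 2.67382 − (-6.70471)·(2.67382 − 3.70000) / (-6.70471 − 19.24730) = 2.67382 − (6.88021)/(-25.95201) = 2.93894
p(2.93894) = -2.30426
r4 = 2.93894 − (-2.30426)·(2.93894 − 2.67382) / (-2.30426 − (-6.70471)) = 2.93894 − (-0.61089)/(4.40045) = 3.07776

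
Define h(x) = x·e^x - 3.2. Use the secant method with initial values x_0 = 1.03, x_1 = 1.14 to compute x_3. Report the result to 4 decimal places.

1.0831

h(1.03) = -0.314902, h(1.14) = 0.364516
x_2 = 1.140000 − 0.364516·(1.140000 − 1.030000) / (0.364516 − (-0.314902)) = 1.140000 − (0.040097)/(0.679418) = 1.080984
h(1.080984) = -0.013717
x_3 = 1.080984 − (-0.013717)·(1.080984 − 1.140000) / (-0.013717 − 0.364516) = 1.080984 − (0.000810)/(-0.378233) = 1.083124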